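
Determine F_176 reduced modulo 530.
47

Matrix identity: Q^n = [[F_(n+1), F_n], [F_n, F_(n-1)]] with Q = [[1,1],[1,0]].
n = 176 = 10110000₂. Square-and-multiply, entries mod 530:
Q^1 = [[1,1],[1,0]]
Q^2 = (Q^1)² = [[2,1],[1,1]]
Q^5 = (Q^2)²·Q = [[8,5],[5,3]]
Q^11 = (Q^5)²·Q = [[144,89],[89,55]]
Q^22 = (Q^11)² = [[37,221],[221,346]]
Q^44 = (Q^22)² = [[390,373],[373,17]]
Q^88 = (Q^44)² = [[259,231],[231,28]]
Q^176 = (Q^88)² = [[132,47],[47,85]]
F_176 mod 530 = Q^176[0][1] = 47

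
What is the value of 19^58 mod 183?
73

Repeated squaring. Binary of 58 = 111010.
19^1 ≡ 19 (mod 183); 19^2 ≡ 178 (mod 183); 19^4 ≡ 25 (mod 183); 19^8 ≡ 76 (mod 183); 19^16 ≡ 103 (mod 183); 19^32 ≡ 178 (mod 183)
19^58 = 19^2 × 19^8 × 19^16 × 19^32 ≡ 73 (mod 183)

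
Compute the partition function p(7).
15

p(n) counts ways to write n as a sum of positive integers (order ignored).
Examples: 7; 6 + 1; 5 + 2; 5 + 1 + 1; 4 + 3; ... (15 total)
p(7) = 15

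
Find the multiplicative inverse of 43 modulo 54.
49

gcd(43, 54) = 1, so the inverse exists.
Extended Euclidean algorithm on (54, 43):
54 = 1 × 43 + 11  ⟹  11 = (1)·54 + (-1)·43
43 = 3 × 11 + 10  ⟹  10 = (-3)·54 + (4)·43
11 = 1 × 10 + 1  ⟹  1 = (4)·54 + (-5)·43
So (-5)·43 ≡ 1 (mod 54), i.e. 43^(-1) ≡ -5 ≡ 49 (mod 54).
Check: 43 × 49 = 2107 ≡ 1 (mod 54)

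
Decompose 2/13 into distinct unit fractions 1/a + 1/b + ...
1/7 + 1/91

Greedy algorithm:
2/13: ceiling(13/2) = 7, use 1/7
1/91: ceiling(91/1) = 91, use 1/91
Result: 2/13 = 1/7 + 1/91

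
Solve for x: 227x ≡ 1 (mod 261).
23

gcd(227, 261) = 1, so the inverse exists.
Extended Euclidean algorithm on (261, 227):
261 = 1 × 227 + 34  ⟹  34 = (1)·261 + (-1)·227
227 = 6 × 34 + 23  ⟹  23 = (-6)·261 + (7)·227
34 = 1 × 23 + 11  ⟹  11 = (7)·261 + (-8)·227
23 = 2 × 11 + 1  ⟹  1 = (-20)·261 + (23)·227
So (23)·227 ≡ 1 (mod 261), i.e. 227^(-1) ≡ 23 (mod 261).
Check: 227 × 23 = 5221 ≡ 1 (mod 261)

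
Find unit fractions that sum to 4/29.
1/8 + 1/78 + 1/9048

Greedy algorithm:
4/29: ceiling(29/4) = 8, use 1/8
3/232: ceiling(232/3) = 78, use 1/78
1/9048: ceiling(9048/1) = 9048, use 1/9048
Result: 4/29 = 1/8 + 1/78 + 1/9048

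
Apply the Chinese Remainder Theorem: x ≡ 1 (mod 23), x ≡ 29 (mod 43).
760

Using Chinese Remainder Theorem:
M = 23 × 43 = 989
M1 = 43, M2 = 23
y1 = 43^(-1) mod 23 = 15
y2 = 23^(-1) mod 43 = 15
x = (1×43×15 + 29×23×15) mod 989 = 760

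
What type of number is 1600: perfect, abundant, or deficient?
abundant

Proper divisors of 1600: sum = 1 + 2 + 4 + 5 + 8 + 10 + 16 + 20 + ... + 200 + 320 + 400 + 800 (20 divisors) = 2337
Since 2337 > 1600, 1600 is abundant.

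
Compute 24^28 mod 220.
36

Repeated squaring. Binary of 28 = 11100.
24^1 ≡ 24 (mod 220); 24^2 ≡ 136 (mod 220); 24^4 ≡ 16 (mod 220); 24^8 ≡ 36 (mod 220); 24^16 ≡ 196 (mod 220)
24^28 = 24^4 × 24^8 × 24^16 ≡ 36 (mod 220)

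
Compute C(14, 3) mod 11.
1

Using Lucas' theorem:
Write n=14 and k=3 in base 11:
n in base 11: [1, 3]
k in base 11: [0, 3]
C(14,3) mod 11 = ∏ C(n_i, k_i) mod 11
Digit binomials (mod 11): C(1,0) = 1; C(3,3) = 1
Product: 1 × 1 = 1 ≡ 1 (mod 11)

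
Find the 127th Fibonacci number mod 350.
43

Matrix identity: Q^n = [[F_(n+1), F_n], [F_n, F_(n-1)]] with Q = [[1,1],[1,0]].
n = 127 = 1111111₂. Square-and-multiply, entries mod 350:
Q^1 = [[1,1],[1,0]]
Q^3 = (Q^1)²·Q = [[3,2],[2,1]]
Q^7 = (Q^3)²·Q = [[21,13],[13,8]]
Q^15 = (Q^7)²·Q = [[287,260],[260,27]]
Q^31 = (Q^15)²·Q = [[259,169],[169,90]]
Q^63 = (Q^31)²·Q = [[273,92],[92,181]]
Q^127 = (Q^63)²·Q = [[161,43],[43,118]]
F_127 mod 350 = Q^127[0][1] = 43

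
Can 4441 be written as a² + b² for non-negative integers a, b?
29² + 60² (a=29, b=60)

Factorization: 4441 = 4441
By Fermat: n is sum of two squares iff every prime p ≡ 3 (mod 4) appears to even power.
All primes ≡ 3 (mod 4) appear to even power.
Search a = 0, 1, 2, … for 4441 - a² a perfect square: first hit at a = 29: 4441 - 841 = 3600 = 60².
4441 = 29² + 60² = 841 + 3600 ✓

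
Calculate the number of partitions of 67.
2679689

p(n) counts ways to write n as a sum of positive integers (order ignored).
Euler's pentagonal recurrence: p(k) = p(k-1) + p(k-2) - p(k-5) - p(k-7) + p(k-12) + p(k-15) - ... (offsets j(3j∓1)/2, signs ++--, p(0)=1, p(<0)=0).
DP table for k = 0..66: p(0)=1, p(1)=1, p(2)=2, p(3)=3, p(4)=5, p(5)=7, p(6)=11, p(7)=15, p(8)=22, p(9)=30, p(10)=42, p(11)=56, p(12)=77, p(13)=101, p(14)=135, p(15)=176, p(16)=231, p(17)=297, p(18)=385, p(19)=490, p(20)=627, p(21)=792, p(22)=1002, p(23)=1255, p(24)=1575, p(25)=1958, p(26)=2436, p(27)=3010, p(28)=3718, p(29)=4565, p(30)=5604, p(31)=6842, p(32)=8349, p(33)=10143, p(34)=12310, p(35)=14883, p(36)=17977, p(37)=21637, p(38)=26015, p(39)=31185, p(40)=37338, p(41)=44583, p(42)=53174, p(43)=63261, p(44)=75175, p(45)=89134, p(46)=105558, p(47)=124754, p(48)=147273, p(49)=173525, p(50)=204226, p(51)=239943, p(52)=281589, p(53)=329931, p(54)=386155, p(55)=451276, p(56)=526823, p(57)=614154, p(58)=715220, p(59)=831820, p(60)=966467, p(61)=1121505, p(62)=1300156, p(63)=1505499, p(64)=1741630, p(65)=2012558, p(66)=2323520.
Final step: p(67) = p(66) + p(65) - p(62) - p(60) + p(55) + p(52) - p(45) - p(41) + p(32) + p(27) - p(16) - p(10)
= 2323520 + 2012558 - 1300156 - 966467 + 451276 + 281589 - 89134 - 44583 + 8349 + 3010 - 231 - 42
= 2679689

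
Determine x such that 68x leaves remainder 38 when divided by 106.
x ≡ 52 (mod 53)

gcd(68, 106) = 2, which divides 38, so solutions exist.
Divide through by 2: 34x ≡ 19 (mod 53).
Find 34^(-1) mod 53 by the extended Euclidean algorithm:
53 = 1 × 34 + 19  ⟹  19 = (1)·53 + (-1)·34
34 = 1 × 19 + 15  ⟹  15 = (-1)·53 + (2)·34
19 = 1 × 15 + 4  ⟹  4 = (2)·53 + (-3)·34
15 = 3 × 4 + 3  ⟹  3 = (-7)·53 + (11)·34
4 = 1 × 3 + 1  ⟹  1 = (9)·53 + (-14)·34
So (-14)·34 ≡ 1 (mod 53), i.e. 34^(-1) ≡ -14 ≡ 39 (mod 53).
x ≡ 39 × 19 = 741 ≡ 52 (mod 53).
Check: 68 × 52 = 3536 ≡ 38 (mod 106).
x ≡ 52 (mod 53), giving 2 solutions mod 106.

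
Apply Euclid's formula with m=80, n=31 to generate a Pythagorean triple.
(5439, 4960, 7361)

Euclid's formula: a = m² - n², b = 2mn, c = m² + n²
m = 80, n = 31
a = 80² - 31² = 6400 - 961 = 5439
b = 2 × 80 × 31 = 4960
c = 80² + 31² = 6400 + 961 = 7361
Verification: 5439² + 4960² = 29582721 + 24601600 = 54184321 = 7361² ✓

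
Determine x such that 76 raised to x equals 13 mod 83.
25

Baby-step giant-step with step n = ⌈√83⌉ = 10.
Baby steps 76^j mod 83 (j:value) for j=0..9: 0:1, 1:76, 2:49, 3:72, 4:77, 5:42, 6:38, 7:66, 8:36, 9:80.
Giant-step multiplier: 76^(-10) ≡ 76^(82-10) = 76^72 ≡ 4 (mod 83).
Giant steps γ_i = 13·4^i mod 83: γ_0=13, γ_1=52, γ_2=42 (in table at j=5).
x = i·n + j = 2·10 + 5 = 25.
Check: 76^25 ≡ 13 (mod 83).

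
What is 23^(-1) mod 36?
11

gcd(23, 36) = 1, so the inverse exists.
Extended Euclidean algorithm on (36, 23):
36 = 1 × 23 + 13  ⟹  13 = (1)·36 + (-1)·23
23 = 1 × 13 + 10  ⟹  10 = (-1)·36 + (2)·23
13 = 1 × 10 + 3  ⟹  3 = (2)·36 + (-3)·23
10 = 3 × 3 + 1  ⟹  1 = (-7)·36 + (11)·23
So (11)·23 ≡ 1 (mod 36), i.e. 23^(-1) ≡ 11 (mod 36).
Check: 23 × 11 = 253 ≡ 1 (mod 36)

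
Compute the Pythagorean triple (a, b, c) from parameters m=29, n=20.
(441, 1160, 1241)

Euclid's formula: a = m² - n², b = 2mn, c = m² + n²
m = 29, n = 20
a = 29² - 20² = 841 - 400 = 441
b = 2 × 29 × 20 = 1160
c = 29² + 20² = 841 + 400 = 1241
Verification: 441² + 1160² = 194481 + 1345600 = 1540081 = 1241² ✓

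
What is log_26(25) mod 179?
38

Baby-step giant-step with step n = ⌈√179⌉ = 14.
Baby steps 26^j mod 179 (j:value) for j=0..13: 0:1, 1:26, 2:139, 3:34, 4:168, 5:72, 6:82, 7:163, 8:121, 9:103, 10:172, 11:176, 12:101, 13:120.
Giant-step multiplier: 26^(-14) ≡ 26^(178-14) = 26^164 ≡ 93 (mod 179).
Giant steps γ_i = 25·93^i mod 179: γ_0=25, γ_1=177, γ_2=172 (in table at j=10).
x = i·n + j = 2·14 + 10 = 38.
Check: 26^38 ≡ 25 (mod 179).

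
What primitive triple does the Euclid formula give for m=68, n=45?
(2599, 6120, 6649)

Euclid's formula: a = m² - n², b = 2mn, c = m² + n²
m = 68, n = 45
a = 68² - 45² = 4624 - 2025 = 2599
b = 2 × 68 × 45 = 6120
c = 68² + 45² = 4624 + 2025 = 6649
Verification: 2599² + 6120² = 6754801 + 37454400 = 44209201 = 6649² ✓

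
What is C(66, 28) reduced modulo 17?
15

Using Lucas' theorem:
Write n=66 and k=28 in base 17:
n in base 17: [3, 15]
k in base 17: [1, 11]
C(66,28) mod 17 = ∏ C(n_i, k_i) mod 17
Digit binomials (mod 17): C(3,1) = 3; C(15,11) = 1365 ≡ 5
Product: 3 × 5 = 15 ≡ 15 (mod 17)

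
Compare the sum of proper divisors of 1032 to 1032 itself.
abundant

Proper divisors of 1032: sum = 1 + 2 + 3 + 4 + 6 + 8 + 12 + 24 + 43 + 86 + 129 + 172 + 258 + 344 + 516 = 1608
Since 1608 > 1032, 1032 is abundant.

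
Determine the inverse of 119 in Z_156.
59

gcd(119, 156) = 1, so the inverse exists.
Extended Euclidean algorithm on (156, 119):
156 = 1 × 119 + 37  ⟹  37 = (1)·156 + (-1)·119
119 = 3 × 37 + 8  ⟹  8 = (-3)·156 + (4)·119
37 = 4 × 8 + 5  ⟹  5 = (13)·156 + (-17)·119
8 = 1 × 5 + 3  ⟹  3 = (-16)·156 + (21)·119
5 = 1 × 3 + 2  ⟹  2 = (29)·156 + (-38)·119
3 = 1 × 2 + 1  ⟹  1 = (-45)·156 + (59)·119
So (59)·119 ≡ 1 (mod 156), i.e. 119^(-1) ≡ 59 (mod 156).
Check: 119 × 59 = 7021 ≡ 1 (mod 156)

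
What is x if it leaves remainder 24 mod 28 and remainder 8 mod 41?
500

Using Chinese Remainder Theorem:
M = 28 × 41 = 1148
M1 = 41, M2 = 28
y1 = 41^(-1) mod 28 = 13
y2 = 28^(-1) mod 41 = 22
x = (24×41×13 + 8×28×22) mod 1148 = 500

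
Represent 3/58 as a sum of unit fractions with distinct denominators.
1/20 + 1/580

Greedy algorithm:
3/58: ceiling(58/3) = 20, use 1/20
1/580: ceiling(580/1) = 580, use 1/580
Result: 3/58 = 1/20 + 1/580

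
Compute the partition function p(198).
3345365983698

p(n) counts ways to write n as a sum of positive integers (order ignored).
Euler's pentagonal recurrence: p(k) = p(k-1) + p(k-2) - p(k-5) - p(k-7) + p(k-12) + p(k-15) - ... (offsets j(3j∓1)/2, signs ++--, p(0)=1, p(<0)=0).
DP table for k = 0..197: p(0)=1, p(1)=1, p(2)=2, p(3)=3, p(4)=5, p(5)=7, p(6)=11, p(7)=15, p(8)=22, p(9)=30, p(10)=42, p(11)=56, p(12)=77, p(13)=101, p(14)=135, p(15)=176, p(16)=231, p(17)=297, p(18)=385, p(19)=490, p(20)=627, p(21)=792, p(22)=1002, p(23)=1255, p(24)=1575, p(25)=1958, p(26)=2436, p(27)=3010, p(28)=3718, p(29)=4565, p(30)=5604, p(31)=6842, p(32)=8349, p(33)=10143, p(34)=12310, p(35)=14883, p(36)=17977, p(37)=21637, p(38)=26015, p(39)=31185, p(40)=37338, p(41)=44583, p(42)=53174, p(43)=63261, p(44)=75175, p(45)=89134, p(46)=105558, p(47)=124754, p(48)=147273, p(49)=173525, p(50)=204226, p(51)=239943, p(52)=281589, p(53)=329931, p(54)=386155, p(55)=451276, p(56)=526823, p(57)=614154, p(58)=715220, p(59)=831820, p(60)=966467, p(61)=1121505, p(62)=1300156, p(63)=1505499, p(64)=1741630, p(65)=2012558, p(66)=2323520, p(67)=2679689, p(68)=3087735, p(69)=3554345, p(70)=4087968, p(71)=4697205, p(72)=5392783, p(73)=6185689, p(74)=7089500, p(75)=8118264, p(76)=9289091, p(77)=10619863, p(78)=12132164, p(79)=13848650, p(80)=15796476, p(81)=18004327, p(82)=20506255, p(83)=23338469, p(84)=26543660, p(85)=30167357, p(86)=34262962, p(87)=38887673, p(88)=44108109, p(89)=49995925, p(90)=56634173, p(91)=64112359, p(92)=72533807, p(93)=82010177, p(94)=92669720, p(95)=104651419, p(96)=118114304, p(97)=133230930, p(98)=150198136, p(99)=169229875, p(100)=190569292, p(101)=214481126, p(102)=241265379, p(103)=271248950, p(104)=304801365, p(105)=342325709, p(106)=384276336, p(107)=431149389, p(108)=483502844, p(109)=541946240, p(110)=607163746, p(111)=679903203, p(112)=761002156, p(113)=851376628, p(114)=952050665, p(115)=1064144451, p(116)=1188908248, p(117)=1327710076, p(118)=1482074143, p(119)=1653668665, p(120)=1844349560, p(121)=2056148051, p(122)=2291320912, p(123)=2552338241, p(124)=2841940500, p(125)=3163127352, p(126)=3519222692, p(127)=3913864295, p(128)=4351078600, p(129)=4835271870, p(130)=5371315400, p(131)=5964539504, p(132)=6620830889, p(133)=7346629512, p(134)=8149040695, p(135)=9035836076, p(136)=10015581680, p(137)=11097645016, p(138)=12292341831, p(139)=13610949895, p(140)=15065878135, p(141)=16670689208, p(142)=18440293320, p(143)=20390982757, p(144)=22540654445, p(145)=24908858009, p(146)=27517052599, p(147)=30388671978, p(148)=33549419497, p(149)=37027355200, p(150)=40853235313, p(151)=45060624582, p(152)=49686288421, p(153)=54770336324, p(154)=60356673280, p(155)=66493182097, p(156)=73232243759, p(157)=80630964769, p(158)=88751778802, p(159)=97662728555, p(160)=107438159466, p(161)=118159068427, p(162)=129913904637, p(163)=142798995930, p(164)=156919475295, p(165)=172389800255, p(166)=189334822579, p(167)=207890420102, p(168)=228204732751, p(169)=250438925115, p(170)=274768617130, p(171)=301384802048, p(172)=330495499613, p(173)=362326859895, p(174)=397125074750, p(175)=435157697830, p(176)=476715857290, p(177)=522115831195, p(178)=571701605655, p(179)=625846753120, p(180)=684957390936, p(181)=749474411781, p(182)=819876908323, p(183)=896684817527, p(184)=980462880430, p(185)=1071823774337, p(186)=1171432692373, p(187)=1280011042268, p(188)=1398341745571, p(189)=1527273599625, p(190)=1667727404093, p(191)=1820701100652, p(192)=1987276856363, p(193)=2168627105469, p(194)=2366022741845, p(195)=2580840212973, p(196)=2814570987591, p(197)=3068829878530.
Final step: p(198) = p(197) + p(196) - p(193) - p(191) + p(186) + p(183) - p(176) - p(172) + p(163) + p(158) - p(147) - p(141) + p(128) + p(121) - p(106) - p(98) + p(81) + p(72) - p(53) - p(43) + p(22) + p(11)
= 3068829878530 + 2814570987591 - 2168627105469 - 1820701100652 + 1171432692373 + 896684817527 - 476715857290 - 330495499613 + 142798995930 + 88751778802 - 30388671978 - 16670689208 + 4351078600 + 2056148051 - 384276336 - 150198136 + 18004327 + 5392783 - 329931 - 63261 + 1002 + 56
= 3345365983698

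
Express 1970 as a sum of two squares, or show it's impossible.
11² + 43² (a=11, b=43)

Factorization: 1970 = 2 × 5 × 197
By Fermat: n is sum of two squares iff every prime p ≡ 3 (mod 4) appears to even power.
All primes ≡ 3 (mod 4) appear to even power.
Search a = 0, 1, 2, … for 1970 - a² a perfect square: first hit at a = 11: 1970 - 121 = 1849 = 43².
1970 = 11² + 43² = 121 + 1849 ✓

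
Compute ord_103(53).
102

103 is prime, so ord(53) divides φ(103) = 102.
Divisors of 102: 1, 2, 3, 6, 17, 34, 51, 102.
Repeated squaring: 53^1 ≡ 53, 53^2 ≡ 28, 53^4 ≡ 63, 53^8 ≡ 55, 53^16 ≡ 38, 53^32 ≡ 2, 53^64 ≡ 4 (mod 103).
Test 53^d mod 103 for each divisor d in increasing order:
53^1 ≡ 53
53^2 ≡ 28
53^3 = 53^2·53^1 ≡ 42
53^6 = 53^4·53^2 ≡ 13
53^17 = 53^16·53^1 ≡ 57
53^34 = 53^32·53^2 ≡ 56
53^51 = 53^32·53^16·53^2·53^1 ≡ 102
53^102 = 53^64·53^32·53^4·53^2 ≡ 1  ← first divisor giving 1
The order is 102.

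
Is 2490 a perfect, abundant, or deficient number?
abundant

Proper divisors of 2490: sum = 1 + 2 + 3 + 5 + 6 + 10 + 15 + 30 + 83 + 166 + 249 + 415 + 498 + 830 + 1245 = 3558
Since 3558 > 2490, 2490 is abundant.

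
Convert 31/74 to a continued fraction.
[0; 2, 2, 1, 1, 2, 2]

Euclidean algorithm steps:
31 = 0 × 74 + 31
74 = 2 × 31 + 12
31 = 2 × 12 + 7
12 = 1 × 7 + 5
7 = 1 × 5 + 2
5 = 2 × 2 + 1
2 = 2 × 1 + 0
Continued fraction: [0; 2, 2, 1, 1, 2, 2]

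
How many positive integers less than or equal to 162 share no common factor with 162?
54

162 = 2 × 3^4
φ(n) = n × ∏(1 - 1/p) for each prime p dividing n
φ(162) = 162 × (1 - 1/2) × (1 - 1/3) = 54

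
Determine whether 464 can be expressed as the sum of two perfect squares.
8² + 20² (a=8, b=20)

Factorization: 464 = 2^4 × 29
By Fermat: n is sum of two squares iff every prime p ≡ 3 (mod 4) appears to even power.
All primes ≡ 3 (mod 4) appear to even power.
Search a = 0, 1, 2, … for 464 - a² a perfect square: first hit at a = 8: 464 - 64 = 400 = 20².
464 = 8² + 20² = 64 + 400 ✓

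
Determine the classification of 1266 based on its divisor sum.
abundant

Proper divisors of 1266: sum = 1 + 2 + 3 + 6 + 211 + 422 + 633 = 1278
Since 1278 > 1266, 1266 is abundant.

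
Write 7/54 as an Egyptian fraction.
1/8 + 1/216

Greedy algorithm:
7/54: ceiling(54/7) = 8, use 1/8
1/216: ceiling(216/1) = 216, use 1/216
Result: 7/54 = 1/8 + 1/216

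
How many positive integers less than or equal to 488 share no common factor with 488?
240

488 = 2^3 × 61
φ(n) = n × ∏(1 - 1/p) for each prime p dividing n
φ(488) = 488 × (1 - 1/2) × (1 - 1/61) = 240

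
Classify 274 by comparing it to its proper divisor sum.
deficient

Proper divisors of 274: sum = 1 + 2 + 137 = 140
Since 140 < 274, 274 is deficient.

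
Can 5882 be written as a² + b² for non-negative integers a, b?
29² + 71² (a=29, b=71)

Factorization: 5882 = 2 × 17 × 173
By Fermat: n is sum of two squares iff every prime p ≡ 3 (mod 4) appears to even power.
All primes ≡ 3 (mod 4) appear to even power.
Search a = 0, 1, 2, … for 5882 - a² a perfect square: first hit at a = 29: 5882 - 841 = 5041 = 71².
5882 = 29² + 71² = 841 + 5041 ✓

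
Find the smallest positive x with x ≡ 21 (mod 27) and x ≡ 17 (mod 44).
237

Using Chinese Remainder Theorem:
M = 27 × 44 = 1188
M1 = 44, M2 = 27
y1 = 44^(-1) mod 27 = 8
y2 = 27^(-1) mod 44 = 31
x = (21×44×8 + 17×27×31) mod 1188 = 237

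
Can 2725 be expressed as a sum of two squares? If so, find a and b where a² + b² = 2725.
15² + 50² (a=15, b=50)

Factorization: 2725 = 5^2 × 109
By Fermat: n is sum of two squares iff every prime p ≡ 3 (mod 4) appears to even power.
All primes ≡ 3 (mod 4) appear to even power.
Search a = 0, 1, 2, … for 2725 - a² a perfect square: first hit at a = 15: 2725 - 225 = 2500 = 50².
2725 = 15² + 50² = 225 + 2500 ✓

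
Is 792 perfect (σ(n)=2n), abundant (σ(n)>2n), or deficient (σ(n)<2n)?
abundant

Proper divisors of 792: sum = 1 + 2 + 3 + 4 + 6 + 8 + 9 + 11 + ... + 132 + 198 + 264 + 396 (23 divisors) = 1548
Since 1548 > 792, 792 is abundant.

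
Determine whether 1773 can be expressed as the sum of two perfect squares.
3² + 42² (a=3, b=42)

Factorization: 1773 = 3^2 × 197
By Fermat: n is sum of two squares iff every prime p ≡ 3 (mod 4) appears to even power.
All primes ≡ 3 (mod 4) appear to even power.
Search a = 0, 1, 2, … for 1773 - a² a perfect square: first hit at a = 3: 1773 - 9 = 1764 = 42².
1773 = 3² + 42² = 9 + 1764 ✓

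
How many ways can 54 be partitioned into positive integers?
386155

p(n) counts ways to write n as a sum of positive integers (order ignored).
Euler's pentagonal recurrence: p(k) = p(k-1) + p(k-2) - p(k-5) - p(k-7) + p(k-12) + p(k-15) - ... (offsets j(3j∓1)/2, signs ++--, p(0)=1, p(<0)=0).
DP table for k = 0..53: p(0)=1, p(1)=1, p(2)=2, p(3)=3, p(4)=5, p(5)=7, p(6)=11, p(7)=15, p(8)=22, p(9)=30, p(10)=42, p(11)=56, p(12)=77, p(13)=101, p(14)=135, p(15)=176, p(16)=231, p(17)=297, p(18)=385, p(19)=490, p(20)=627, p(21)=792, p(22)=1002, p(23)=1255, p(24)=1575, p(25)=1958, p(26)=2436, p(27)=3010, p(28)=3718, p(29)=4565, p(30)=5604, p(31)=6842, p(32)=8349, p(33)=10143, p(34)=12310, p(35)=14883, p(36)=17977, p(37)=21637, p(38)=26015, p(39)=31185, p(40)=37338, p(41)=44583, p(42)=53174, p(43)=63261, p(44)=75175, p(45)=89134, p(46)=105558, p(47)=124754, p(48)=147273, p(49)=173525, p(50)=204226, p(51)=239943, p(52)=281589, p(53)=329931.
Final step: p(54) = p(53) + p(52) - p(49) - p(47) + p(42) + p(39) - p(32) - p(28) + p(19) + p(14) - p(3)
= 329931 + 281589 - 173525 - 124754 + 53174 + 31185 - 8349 - 3718 + 490 + 135 - 3
= 386155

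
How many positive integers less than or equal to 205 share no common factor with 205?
160

205 = 5 × 41
φ(n) = n × ∏(1 - 1/p) for each prime p dividing n
φ(205) = 205 × (1 - 1/5) × (1 - 1/41) = 160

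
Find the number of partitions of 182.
819876908323

p(n) counts ways to write n as a sum of positive integers (order ignored).
Euler's pentagonal recurrence: p(k) = p(k-1) + p(k-2) - p(k-5) - p(k-7) + p(k-12) + p(k-15) - ... (offsets j(3j∓1)/2, signs ++--, p(0)=1, p(<0)=0).
DP table for k = 0..181: p(0)=1, p(1)=1, p(2)=2, p(3)=3, p(4)=5, p(5)=7, p(6)=11, p(7)=15, p(8)=22, p(9)=30, p(10)=42, p(11)=56, p(12)=77, p(13)=101, p(14)=135, p(15)=176, p(16)=231, p(17)=297, p(18)=385, p(19)=490, p(20)=627, p(21)=792, p(22)=1002, p(23)=1255, p(24)=1575, p(25)=1958, p(26)=2436, p(27)=3010, p(28)=3718, p(29)=4565, p(30)=5604, p(31)=6842, p(32)=8349, p(33)=10143, p(34)=12310, p(35)=14883, p(36)=17977, p(37)=21637, p(38)=26015, p(39)=31185, p(40)=37338, p(41)=44583, p(42)=53174, p(43)=63261, p(44)=75175, p(45)=89134, p(46)=105558, p(47)=124754, p(48)=147273, p(49)=173525, p(50)=204226, p(51)=239943, p(52)=281589, p(53)=329931, p(54)=386155, p(55)=451276, p(56)=526823, p(57)=614154, p(58)=715220, p(59)=831820, p(60)=966467, p(61)=1121505, p(62)=1300156, p(63)=1505499, p(64)=1741630, p(65)=2012558, p(66)=2323520, p(67)=2679689, p(68)=3087735, p(69)=3554345, p(70)=4087968, p(71)=4697205, p(72)=5392783, p(73)=6185689, p(74)=7089500, p(75)=8118264, p(76)=9289091, p(77)=10619863, p(78)=12132164, p(79)=13848650, p(80)=15796476, p(81)=18004327, p(82)=20506255, p(83)=23338469, p(84)=26543660, p(85)=30167357, p(86)=34262962, p(87)=38887673, p(88)=44108109, p(89)=49995925, p(90)=56634173, p(91)=64112359, p(92)=72533807, p(93)=82010177, p(94)=92669720, p(95)=104651419, p(96)=118114304, p(97)=133230930, p(98)=150198136, p(99)=169229875, p(100)=190569292, p(101)=214481126, p(102)=241265379, p(103)=271248950, p(104)=304801365, p(105)=342325709, p(106)=384276336, p(107)=431149389, p(108)=483502844, p(109)=541946240, p(110)=607163746, p(111)=679903203, p(112)=761002156, p(113)=851376628, p(114)=952050665, p(115)=1064144451, p(116)=1188908248, p(117)=1327710076, p(118)=1482074143, p(119)=1653668665, p(120)=1844349560, p(121)=2056148051, p(122)=2291320912, p(123)=2552338241, p(124)=2841940500, p(125)=3163127352, p(126)=3519222692, p(127)=3913864295, p(128)=4351078600, p(129)=4835271870, p(130)=5371315400, p(131)=5964539504, p(132)=6620830889, p(133)=7346629512, p(134)=8149040695, p(135)=9035836076, p(136)=10015581680, p(137)=11097645016, p(138)=12292341831, p(139)=13610949895, p(140)=15065878135, p(141)=16670689208, p(142)=18440293320, p(143)=20390982757, p(144)=22540654445, p(145)=24908858009, p(146)=27517052599, p(147)=30388671978, p(148)=33549419497, p(149)=37027355200, p(150)=40853235313, p(151)=45060624582, p(152)=49686288421, p(153)=54770336324, p(154)=60356673280, p(155)=66493182097, p(156)=73232243759, p(157)=80630964769, p(158)=88751778802, p(159)=97662728555, p(160)=107438159466, p(161)=118159068427, p(162)=129913904637, p(163)=142798995930, p(164)=156919475295, p(165)=172389800255, p(166)=189334822579, p(167)=207890420102, p(168)=228204732751, p(169)=250438925115, p(170)=274768617130, p(171)=301384802048, p(172)=330495499613, p(173)=362326859895, p(174)=397125074750, p(175)=435157697830, p(176)=476715857290, p(177)=522115831195, p(178)=571701605655, p(179)=625846753120, p(180)=684957390936, p(181)=749474411781.
Final step: p(182) = p(181) + p(180) - p(177) - p(175) + p(170) + p(167) - p(160) - p(156) + p(147) + p(142) - p(131) - p(125) + p(112) + p(105) - p(90) - p(82) + p(65) + p(56) - p(37) - p(27) + p(6)
= 749474411781 + 684957390936 - 522115831195 - 435157697830 + 274768617130 + 207890420102 - 107438159466 - 73232243759 + 30388671978 + 18440293320 - 5964539504 - 3163127352 + 761002156 + 342325709 - 56634173 - 20506255 + 2012558 + 526823 - 21637 - 3010 + 11
= 819876908323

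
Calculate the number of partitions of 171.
301384802048

p(n) counts ways to write n as a sum of positive integers (order ignored).
Euler's pentagonal recurrence: p(k) = p(k-1) + p(k-2) - p(k-5) - p(k-7) + p(k-12) + p(k-15) - ... (offsets j(3j∓1)/2, signs ++--, p(0)=1, p(<0)=0).
DP table for k = 0..170: p(0)=1, p(1)=1, p(2)=2, p(3)=3, p(4)=5, p(5)=7, p(6)=11, p(7)=15, p(8)=22, p(9)=30, p(10)=42, p(11)=56, p(12)=77, p(13)=101, p(14)=135, p(15)=176, p(16)=231, p(17)=297, p(18)=385, p(19)=490, p(20)=627, p(21)=792, p(22)=1002, p(23)=1255, p(24)=1575, p(25)=1958, p(26)=2436, p(27)=3010, p(28)=3718, p(29)=4565, p(30)=5604, p(31)=6842, p(32)=8349, p(33)=10143, p(34)=12310, p(35)=14883, p(36)=17977, p(37)=21637, p(38)=26015, p(39)=31185, p(40)=37338, p(41)=44583, p(42)=53174, p(43)=63261, p(44)=75175, p(45)=89134, p(46)=105558, p(47)=124754, p(48)=147273, p(49)=173525, p(50)=204226, p(51)=239943, p(52)=281589, p(53)=329931, p(54)=386155, p(55)=451276, p(56)=526823, p(57)=614154, p(58)=715220, p(59)=831820, p(60)=966467, p(61)=1121505, p(62)=1300156, p(63)=1505499, p(64)=1741630, p(65)=2012558, p(66)=2323520, p(67)=2679689, p(68)=3087735, p(69)=3554345, p(70)=4087968, p(71)=4697205, p(72)=5392783, p(73)=6185689, p(74)=7089500, p(75)=8118264, p(76)=9289091, p(77)=10619863, p(78)=12132164, p(79)=13848650, p(80)=15796476, p(81)=18004327, p(82)=20506255, p(83)=23338469, p(84)=26543660, p(85)=30167357, p(86)=34262962, p(87)=38887673, p(88)=44108109, p(89)=49995925, p(90)=56634173, p(91)=64112359, p(92)=72533807, p(93)=82010177, p(94)=92669720, p(95)=104651419, p(96)=118114304, p(97)=133230930, p(98)=150198136, p(99)=169229875, p(100)=190569292, p(101)=214481126, p(102)=241265379, p(103)=271248950, p(104)=304801365, p(105)=342325709, p(106)=384276336, p(107)=431149389, p(108)=483502844, p(109)=541946240, p(110)=607163746, p(111)=679903203, p(112)=761002156, p(113)=851376628, p(114)=952050665, p(115)=1064144451, p(116)=1188908248, p(117)=1327710076, p(118)=1482074143, p(119)=1653668665, p(120)=1844349560, p(121)=2056148051, p(122)=2291320912, p(123)=2552338241, p(124)=2841940500, p(125)=3163127352, p(126)=3519222692, p(127)=3913864295, p(128)=4351078600, p(129)=4835271870, p(130)=5371315400, p(131)=5964539504, p(132)=6620830889, p(133)=7346629512, p(134)=8149040695, p(135)=9035836076, p(136)=10015581680, p(137)=11097645016, p(138)=12292341831, p(139)=13610949895, p(140)=15065878135, p(141)=16670689208, p(142)=18440293320, p(143)=20390982757, p(144)=22540654445, p(145)=24908858009, p(146)=27517052599, p(147)=30388671978, p(148)=33549419497, p(149)=37027355200, p(150)=40853235313, p(151)=45060624582, p(152)=49686288421, p(153)=54770336324, p(154)=60356673280, p(155)=66493182097, p(156)=73232243759, p(157)=80630964769, p(158)=88751778802, p(159)=97662728555, p(160)=107438159466, p(161)=118159068427, p(162)=129913904637, p(163)=142798995930, p(164)=156919475295, p(165)=172389800255, p(166)=189334822579, p(167)=207890420102, p(168)=228204732751, p(169)=250438925115, p(170)=274768617130.
Final step: p(171) = p(170) + p(169) - p(166) - p(164) + p(159) + p(156) - p(149) - p(145) + p(136) + p(131) - p(120) - p(114) + p(101) + p(94) - p(79) - p(71) + p(54) + p(45) - p(26) - p(16)
= 274768617130 + 250438925115 - 189334822579 - 156919475295 + 97662728555 + 73232243759 - 37027355200 - 24908858009 + 10015581680 + 5964539504 - 1844349560 - 952050665 + 214481126 + 92669720 - 13848650 - 4697205 + 386155 + 89134 - 2436 - 231
= 301384802048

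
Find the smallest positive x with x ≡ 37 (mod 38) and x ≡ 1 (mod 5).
151

Using Chinese Remainder Theorem:
M = 38 × 5 = 190
M1 = 5, M2 = 38
y1 = 5^(-1) mod 38 = 23
y2 = 38^(-1) mod 5 = 2
x = (37×5×23 + 1×38×2) mod 190 = 151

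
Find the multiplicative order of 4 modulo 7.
3

7 is prime, so ord(4) divides φ(7) = 6.
Divisors of 6: 1, 2, 3, 6.
Repeated squaring: 4^1 ≡ 4, 4^2 ≡ 2, 4^4 ≡ 4 (mod 7).
Test 4^d mod 7 for each divisor d in increasing order:
4^1 ≡ 4
4^2 ≡ 2
4^3 = 4^2·4^1 ≡ 1  ← first divisor giving 1
The order is 3.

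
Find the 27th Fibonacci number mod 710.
458

Matrix identity: Q^n = [[F_(n+1), F_n], [F_n, F_(n-1)]] with Q = [[1,1],[1,0]].
n = 27 = 11011₂. Square-and-multiply, entries mod 710:
Q^1 = [[1,1],[1,0]]
Q^3 = (Q^1)²·Q = [[3,2],[2,1]]
Q^6 = (Q^3)² = [[13,8],[8,5]]
Q^13 = (Q^6)²·Q = [[377,233],[233,144]]
Q^27 = (Q^13)²·Q = [[441,458],[458,693]]
F_27 mod 710 = Q^27[0][1] = 458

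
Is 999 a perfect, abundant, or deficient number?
deficient

Proper divisors of 999: sum = 1 + 3 + 9 + 27 + 37 + 111 + 333 = 521
Since 521 < 999, 999 is deficient.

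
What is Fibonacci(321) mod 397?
350

Matrix identity: Q^n = [[F_(n+1), F_n], [F_n, F_(n-1)]] with Q = [[1,1],[1,0]].
n = 321 = 101000001₂. Square-and-multiply, entries mod 397:
Q^1 = [[1,1],[1,0]]
Q^2 = (Q^1)² = [[2,1],[1,1]]
Q^5 = (Q^2)²·Q = [[8,5],[5,3]]
Q^10 = (Q^5)² = [[89,55],[55,34]]
Q^20 = (Q^10)² = [[227,16],[16,211]]
Q^40 = (Q^20)² = [[175,259],[259,313]]
Q^80 = (Q^40)² = [[44,146],[146,295]]
Q^160 = (Q^80)² = [[226,266],[266,357]]
Q^321 = (Q^160)²·Q = [[201,350],[350,248]]
F_321 mod 397 = Q^321[0][1] = 350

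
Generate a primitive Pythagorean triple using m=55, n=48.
(721, 5280, 5329)

Euclid's formula: a = m² - n², b = 2mn, c = m² + n²
m = 55, n = 48
a = 55² - 48² = 3025 - 2304 = 721
b = 2 × 55 × 48 = 5280
c = 55² + 48² = 3025 + 2304 = 5329
Verification: 721² + 5280² = 519841 + 27878400 = 28398241 = 5329² ✓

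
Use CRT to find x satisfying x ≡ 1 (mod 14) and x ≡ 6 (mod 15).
141

Using Chinese Remainder Theorem:
M = 14 × 15 = 210
M1 = 15, M2 = 14
y1 = 15^(-1) mod 14 = 1
y2 = 14^(-1) mod 15 = 14
x = (1×15×1 + 6×14×14) mod 210 = 141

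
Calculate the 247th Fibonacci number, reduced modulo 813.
202

Matrix identity: Q^n = [[F_(n+1), F_n], [F_n, F_(n-1)]] with Q = [[1,1],[1,0]].
n = 247 = 11110111₂. Square-and-multiply, entries mod 813:
Q^1 = [[1,1],[1,0]]
Q^3 = (Q^1)²·Q = [[3,2],[2,1]]
Q^7 = (Q^3)²·Q = [[21,13],[13,8]]
Q^15 = (Q^7)²·Q = [[174,610],[610,377]]
Q^30 = (Q^15)² = [[754,341],[341,413]]
Q^61 = (Q^30)²·Q = [[641,251],[251,390]]
Q^123 = (Q^61)²·Q = [[150,716],[716,247]]
Q^247 = (Q^123)²·Q = [[717,202],[202,515]]
F_247 mod 813 = Q^247[0][1] = 202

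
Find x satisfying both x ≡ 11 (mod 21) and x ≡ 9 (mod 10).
179

Using Chinese Remainder Theorem:
M = 21 × 10 = 210
M1 = 10, M2 = 21
y1 = 10^(-1) mod 21 = 19
y2 = 21^(-1) mod 10 = 1
x = (11×10×19 + 9×21×1) mod 210 = 179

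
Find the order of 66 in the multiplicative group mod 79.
78

79 is prime, so ord(66) divides φ(79) = 78.
Divisors of 78: 1, 2, 3, 6, 13, 26, 39, 78.
Repeated squaring: 66^1 ≡ 66, 66^2 ≡ 11, 66^4 ≡ 42, 66^8 ≡ 26, 66^16 ≡ 44, 66^32 ≡ 40, 66^64 ≡ 20 (mod 79).
Test 66^d mod 79 for each divisor d in increasing order:
66^1 ≡ 66
66^2 ≡ 11
66^3 = 66^2·66^1 ≡ 15
66^6 = 66^4·66^2 ≡ 67
66^13 = 66^8·66^4·66^1 ≡ 24
66^26 = 66^16·66^8·66^2 ≡ 23
66^39 = 66^32·66^4·66^2·66^1 ≡ 78
66^78 = 66^64·66^8·66^4·66^2 ≡ 1  ← first divisor giving 1
The order is 78.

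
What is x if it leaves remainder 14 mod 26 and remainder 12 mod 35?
222

Using Chinese Remainder Theorem:
M = 26 × 35 = 910
M1 = 35, M2 = 26
y1 = 35^(-1) mod 26 = 3
y2 = 26^(-1) mod 35 = 31
x = (14×35×3 + 12×26×31) mod 910 = 222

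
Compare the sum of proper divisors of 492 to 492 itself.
abundant

Proper divisors of 492: sum = 1 + 2 + 3 + 4 + 6 + 12 + 41 + 82 + 123 + 164 + 246 = 684
Since 684 > 492, 492 is abundant.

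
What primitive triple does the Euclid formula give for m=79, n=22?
(5757, 3476, 6725)

Euclid's formula: a = m² - n², b = 2mn, c = m² + n²
m = 79, n = 22
a = 79² - 22² = 6241 - 484 = 5757
b = 2 × 79 × 22 = 3476
c = 79² + 22² = 6241 + 484 = 6725
Verification: 5757² + 3476² = 33143049 + 12082576 = 45225625 = 6725² ✓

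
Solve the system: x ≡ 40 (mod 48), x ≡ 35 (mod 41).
568

Using Chinese Remainder Theorem:
M = 48 × 41 = 1968
M1 = 41, M2 = 48
y1 = 41^(-1) mod 48 = 41
y2 = 48^(-1) mod 41 = 6
x = (40×41×41 + 35×48×6) mod 1968 = 568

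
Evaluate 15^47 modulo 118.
53

Repeated squaring. Binary of 47 = 101111.
15^1 ≡ 15 (mod 118); 15^2 ≡ 107 (mod 118); 15^4 ≡ 3 (mod 118); 15^8 ≡ 9 (mod 118); 15^16 ≡ 81 (mod 118); 15^32 ≡ 71 (mod 118)
15^47 = 15^1 × 15^2 × 15^4 × 15^8 × 15^32 ≡ 53 (mod 118)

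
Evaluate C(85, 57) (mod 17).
0

Using Lucas' theorem:
Write n=85 and k=57 in base 17:
n in base 17: [5, 0]
k in base 17: [3, 6]
C(85,57) mod 17 = ∏ C(n_i, k_i) mod 17
Digit binomials (mod 17): C(5,3) = 10; C(0,6) = 0 (k_i > n_i)
Product: 10 × 0 = 0 ≡ 0 (mod 17)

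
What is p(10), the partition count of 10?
42

p(n) counts ways to write n as a sum of positive integers (order ignored).
Examples: 10; 9 + 1; 8 + 2; 8 + 1 + 1; 7 + 3; ... (42 total)
p(10) = 42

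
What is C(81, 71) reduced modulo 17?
14

Using Lucas' theorem:
Write n=81 and k=71 in base 17:
n in base 17: [4, 13]
k in base 17: [4, 3]
C(81,71) mod 17 = ∏ C(n_i, k_i) mod 17
Digit binomials (mod 17): C(4,4) = 1; C(13,3) = 286 ≡ 14
Product: 1 × 14 = 14 ≡ 14 (mod 17)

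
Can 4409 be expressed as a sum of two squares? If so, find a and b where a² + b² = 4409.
40² + 53² (a=40, b=53)

Factorization: 4409 = 4409
By Fermat: n is sum of two squares iff every prime p ≡ 3 (mod 4) appears to even power.
All primes ≡ 3 (mod 4) appear to even power.
Search a = 0, 1, 2, … for 4409 - a² a perfect square: first hit at a = 40: 4409 - 1600 = 2809 = 53².
4409 = 40² + 53² = 1600 + 2809 ✓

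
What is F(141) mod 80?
66

Matrix identity: Q^n = [[F_(n+1), F_n], [F_n, F_(n-1)]] with Q = [[1,1],[1,0]].
n = 141 = 10001101₂. Square-and-multiply, entries mod 80:
Q^1 = [[1,1],[1,0]]
Q^2 = (Q^1)² = [[2,1],[1,1]]
Q^4 = (Q^2)² = [[5,3],[3,2]]
Q^8 = (Q^4)² = [[34,21],[21,13]]
Q^17 = (Q^8)²·Q = [[24,77],[77,27]]
Q^35 = (Q^17)²·Q = [[32,25],[25,7]]
Q^70 = (Q^35)² = [[49,15],[15,34]]
Q^141 = (Q^70)²·Q = [[31,66],[66,45]]
F_141 mod 80 = Q^141[0][1] = 66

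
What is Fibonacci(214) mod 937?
67

Matrix identity: Q^n = [[F_(n+1), F_n], [F_n, F_(n-1)]] with Q = [[1,1],[1,0]].
n = 214 = 11010110₂. Square-and-multiply, entries mod 937:
Q^1 = [[1,1],[1,0]]
Q^3 = (Q^1)²·Q = [[3,2],[2,1]]
Q^6 = (Q^3)² = [[13,8],[8,5]]
Q^13 = (Q^6)²·Q = [[377,233],[233,144]]
Q^26 = (Q^13)² = [[585,520],[520,65]]
Q^53 = (Q^26)²·Q = [[507,764],[764,680]]
Q^107 = (Q^53)²·Q = [[108,256],[256,789]]
Q^214 = (Q^107)² = [[366,67],[67,299]]
F_214 mod 937 = Q^214[0][1] = 67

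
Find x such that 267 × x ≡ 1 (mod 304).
115

gcd(267, 304) = 1, so the inverse exists.
Extended Euclidean algorithm on (304, 267):
304 = 1 × 267 + 37  ⟹  37 = (1)·304 + (-1)·267
267 = 7 × 37 + 8  ⟹  8 = (-7)·304 + (8)·267
37 = 4 × 8 + 5  ⟹  5 = (29)·304 + (-33)·267
8 = 1 × 5 + 3  ⟹  3 = (-36)·304 + (41)·267
5 = 1 × 3 + 2  ⟹  2 = (65)·304 + (-74)·267
3 = 1 × 2 + 1  ⟹  1 = (-101)·304 + (115)·267
So (115)·267 ≡ 1 (mod 304), i.e. 267^(-1) ≡ 115 (mod 304).
Check: 267 × 115 = 30705 ≡ 1 (mod 304)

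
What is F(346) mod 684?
307

Matrix identity: Q^n = [[F_(n+1), F_n], [F_n, F_(n-1)]] with Q = [[1,1],[1,0]].
n = 346 = 101011010₂. Square-and-multiply, entries mod 684:
Q^1 = [[1,1],[1,0]]
Q^2 = (Q^1)² = [[2,1],[1,1]]
Q^5 = (Q^2)²·Q = [[8,5],[5,3]]
Q^10 = (Q^5)² = [[89,55],[55,34]]
Q^21 = (Q^10)²·Q = [[611,2],[2,609]]
Q^43 = (Q^21)²·Q = [[249,545],[545,388]]
Q^86 = (Q^43)² = [[610,377],[377,233]]
Q^173 = (Q^86)²·Q = [[296,545],[545,435]]
Q^346 = (Q^173)² = [[233,307],[307,610]]
F_346 mod 684 = Q^346[0][1] = 307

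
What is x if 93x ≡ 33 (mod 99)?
x ≡ 11 (mod 33)

gcd(93, 99) = 3, which divides 33, so solutions exist.
Divide through by 3: 31x ≡ 11 (mod 33).
Find 31^(-1) mod 33 by the extended Euclidean algorithm:
33 = 1 × 31 + 2  ⟹  2 = (1)·33 + (-1)·31
31 = 15 × 2 + 1  ⟹  1 = (-15)·33 + (16)·31
So (16)·31 ≡ 1 (mod 33), i.e. 31^(-1) ≡ 16 (mod 33).
x ≡ 16 × 11 = 176 ≡ 11 (mod 33).
Check: 93 × 11 = 1023 ≡ 33 (mod 99).
x ≡ 11 (mod 33), giving 3 solutions mod 99.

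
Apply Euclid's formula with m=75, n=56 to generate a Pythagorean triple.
(2489, 8400, 8761)

Euclid's formula: a = m² - n², b = 2mn, c = m² + n²
m = 75, n = 56
a = 75² - 56² = 5625 - 3136 = 2489
b = 2 × 75 × 56 = 8400
c = 75² + 56² = 5625 + 3136 = 8761
Verification: 2489² + 8400² = 6195121 + 70560000 = 76755121 = 8761² ✓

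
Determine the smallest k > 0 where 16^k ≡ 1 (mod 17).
2

17 is prime, so ord(16) divides φ(17) = 16.
Divisors of 16: 1, 2, 4, 8, 16.
Repeated squaring: 16^1 ≡ 16, 16^2 ≡ 1, 16^4 ≡ 1, 16^8 ≡ 1, 16^16 ≡ 1 (mod 17).
Test 16^d mod 17 for each divisor d in increasing order:
16^1 ≡ 16
16^2 ≡ 1  ← first divisor giving 1
The order is 2.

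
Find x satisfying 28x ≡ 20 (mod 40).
x ≡ 5 (mod 10)

gcd(28, 40) = 4, which divides 20, so solutions exist.
Divide through by 4: 7x ≡ 5 (mod 10).
Find 7^(-1) mod 10 by the extended Euclidean algorithm:
10 = 1 × 7 + 3  ⟹  3 = (1)·10 + (-1)·7
7 = 2 × 3 + 1  ⟹  1 = (-2)·10 + (3)·7
So (3)·7 ≡ 1 (mod 10), i.e. 7^(-1) ≡ 3 (mod 10).
x ≡ 3 × 5 = 15 ≡ 5 (mod 10).
Check: 28 × 5 = 140 ≡ 20 (mod 40).
x ≡ 5 (mod 10), giving 4 solutions mod 40.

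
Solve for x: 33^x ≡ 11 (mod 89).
60

Baby-step giant-step with step n = ⌈√89⌉ = 10.
Baby steps 33^j mod 89 (j:value) for j=0..9: 0:1, 1:33, 2:21, 3:70, 4:85, 5:46, 6:5, 7:76, 8:16, 9:83.
Giant-step multiplier: 33^(-10) ≡ 33^(88-10) = 33^78 ≡ 40 (mod 89).
Giant steps γ_i = 11·40^i mod 89: γ_0=11, γ_1=84, γ_2=67, γ_3=10, γ_4=44, γ_5=69, γ_6=1 (in table at j=0).
x = i·n + j = 6·10 + 0 = 60.
Check: 33^60 ≡ 11 (mod 89).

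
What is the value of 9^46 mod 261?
36

Repeated squaring. Binary of 46 = 101110.
9^1 ≡ 9 (mod 261); 9^2 ≡ 81 (mod 261); 9^4 ≡ 36 (mod 261); 9^8 ≡ 252 (mod 261); 9^16 ≡ 81 (mod 261); 9^32 ≡ 36 (mod 261)
9^46 = 9^2 × 9^4 × 9^8 × 9^32 ≡ 36 (mod 261)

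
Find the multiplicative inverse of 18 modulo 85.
52

gcd(18, 85) = 1, so the inverse exists.
Extended Euclidean algorithm on (85, 18):
85 = 4 × 18 + 13  ⟹  13 = (1)·85 + (-4)·18
18 = 1 × 13 + 5  ⟹  5 = (-1)·85 + (5)·18
13 = 2 × 5 + 3  ⟹  3 = (3)·85 + (-14)·18
5 = 1 × 3 + 2  ⟹  2 = (-4)·85 + (19)·18
3 = 1 × 2 + 1  ⟹  1 = (7)·85 + (-33)·18
So (-33)·18 ≡ 1 (mod 85), i.e. 18^(-1) ≡ -33 ≡ 52 (mod 85).
Check: 18 × 52 = 936 ≡ 1 (mod 85)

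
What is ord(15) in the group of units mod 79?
26

79 is prime, so ord(15) divides φ(79) = 78.
Divisors of 78: 1, 2, 3, 6, 13, 26, 39, 78.
Repeated squaring: 15^1 ≡ 15, 15^2 ≡ 67, 15^4 ≡ 65, 15^8 ≡ 38, 15^16 ≡ 22, 15^32 ≡ 10, 15^64 ≡ 21 (mod 79).
Test 15^d mod 79 for each divisor d in increasing order:
15^1 ≡ 15
15^2 ≡ 67
15^3 = 15^2·15^1 ≡ 57
15^6 = 15^4·15^2 ≡ 10
15^13 = 15^8·15^4·15^1 ≡ 78
15^26 = 15^16·15^8·15^2 ≡ 1  ← first divisor giving 1
The order is 26.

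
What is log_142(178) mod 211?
100

Baby-step giant-step with step n = ⌈√211⌉ = 15.
Baby steps 142^j mod 211 (j:value) for j=0..14: 0:1, 1:142, 2:119, 3:18, 4:24, 5:32, 6:113, 7:10, 8:154, 9:135, 10:180, 11:29, 12:109, 13:75, 14:100.
Giant-step multiplier: 142^(-15) ≡ 142^(210-15) = 142^195 ≡ 67 (mod 211).
Giant steps γ_i = 178·67^i mod 211: γ_0=178, γ_1=110, γ_2=196, γ_3=50, γ_4=185, γ_5=157, γ_6=180 (in table at j=10).
x = i·n + j = 6·15 + 10 = 100.
Check: 142^100 ≡ 178 (mod 211).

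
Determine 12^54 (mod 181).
42

Repeated squaring. Binary of 54 = 110110.
12^1 ≡ 12 (mod 181); 12^2 ≡ 144 (mod 181); 12^4 ≡ 102 (mod 181); 12^8 ≡ 87 (mod 181); 12^16 ≡ 148 (mod 181); 12^32 ≡ 3 (mod 181)
12^54 = 12^2 × 12^4 × 12^16 × 12^32 ≡ 42 (mod 181)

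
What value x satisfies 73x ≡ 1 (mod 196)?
145

gcd(73, 196) = 1, so the inverse exists.
Extended Euclidean algorithm on (196, 73):
196 = 2 × 73 + 50  ⟹  50 = (1)·196 + (-2)·73
73 = 1 × 50 + 23  ⟹  23 = (-1)·196 + (3)·73
50 = 2 × 23 + 4  ⟹  4 = (3)·196 + (-8)·73
23 = 5 × 4 + 3  ⟹  3 = (-16)·196 + (43)·73
4 = 1 × 3 + 1  ⟹  1 = (19)·196 + (-51)·73
So (-51)·73 ≡ 1 (mod 196), i.e. 73^(-1) ≡ -51 ≡ 145 (mod 196).
Check: 73 × 145 = 10585 ≡ 1 (mod 196)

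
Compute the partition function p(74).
7089500

p(n) counts ways to write n as a sum of positive integers (order ignored).
Euler's pentagonal recurrence: p(k) = p(k-1) + p(k-2) - p(k-5) - p(k-7) + p(k-12) + p(k-15) - ... (offsets j(3j∓1)/2, signs ++--, p(0)=1, p(<0)=0).
DP table for k = 0..73: p(0)=1, p(1)=1, p(2)=2, p(3)=3, p(4)=5, p(5)=7, p(6)=11, p(7)=15, p(8)=22, p(9)=30, p(10)=42, p(11)=56, p(12)=77, p(13)=101, p(14)=135, p(15)=176, p(16)=231, p(17)=297, p(18)=385, p(19)=490, p(20)=627, p(21)=792, p(22)=1002, p(23)=1255, p(24)=1575, p(25)=1958, p(26)=2436, p(27)=3010, p(28)=3718, p(29)=4565, p(30)=5604, p(31)=6842, p(32)=8349, p(33)=10143, p(34)=12310, p(35)=14883, p(36)=17977, p(37)=21637, p(38)=26015, p(39)=31185, p(40)=37338, p(41)=44583, p(42)=53174, p(43)=63261, p(44)=75175, p(45)=89134, p(46)=105558, p(47)=124754, p(48)=147273, p(49)=173525, p(50)=204226, p(51)=239943, p(52)=281589, p(53)=329931, p(54)=386155, p(55)=451276, p(56)=526823, p(57)=614154, p(58)=715220, p(59)=831820, p(60)=966467, p(61)=1121505, p(62)=1300156, p(63)=1505499, p(64)=1741630, p(65)=2012558, p(66)=2323520, p(67)=2679689, p(68)=3087735, p(69)=3554345, p(70)=4087968, p(71)=4697205, p(72)=5392783, p(73)=6185689.
Final step: p(74) = p(73) + p(72) - p(69) - p(67) + p(62) + p(59) - p(52) - p(48) + p(39) + p(34) - p(23) - p(17) + p(4)
= 6185689 + 5392783 - 3554345 - 2679689 + 1300156 + 831820 - 281589 - 147273 + 31185 + 12310 - 1255 - 297 + 5
= 7089500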